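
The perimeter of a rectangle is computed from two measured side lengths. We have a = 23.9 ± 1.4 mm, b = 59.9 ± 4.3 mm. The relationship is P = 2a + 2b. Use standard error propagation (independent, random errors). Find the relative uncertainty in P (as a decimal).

For a sum/difference, combine absolute errors in quadrature:
  (2·δa)² = 7.84;  (2·δb)² = 74.0
δP = √(81.8) = 9.04 mm
P = 168 mm, so δP/P = 9.04/168 = 0.0540.

0.0540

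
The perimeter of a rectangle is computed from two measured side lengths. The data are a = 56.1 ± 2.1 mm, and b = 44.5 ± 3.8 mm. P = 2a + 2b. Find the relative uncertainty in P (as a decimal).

Absolute uncertainties add in quadrature for a linear combination:
  (2·δa)² = 17.6;  (2·δb)² = 57.8
δP = √(75.4) = 8.68 mm
P = 201 mm, so δP/P = 8.68/201 = 0.0432.

0.0432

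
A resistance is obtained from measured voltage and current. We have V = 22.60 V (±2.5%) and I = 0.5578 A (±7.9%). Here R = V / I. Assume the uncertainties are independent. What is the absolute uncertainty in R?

Since R is a product/quotient, work with relative uncertainties:
  (1·δV/V)² = (1×0.0250)² = 0.000625;  (-1·δI/I)² = (-1×0.0790)² = 0.00624
δR/R = √(0.00687) = 0.0829
R = 40.52 Ω, so δR = 0.0829 × 40.52 = 3.36 Ω.

3.36 Ω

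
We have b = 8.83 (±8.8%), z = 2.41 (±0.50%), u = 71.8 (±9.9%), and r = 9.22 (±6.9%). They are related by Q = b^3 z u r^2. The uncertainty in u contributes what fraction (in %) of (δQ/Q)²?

9.94%

(δQ/Q)² = (3·δb/b)² + (1·δz/z)² + (1·δu/u)² + (2·δr/r)²
  b term: (3×0.0880)² = 0.0697
  z term: (1×0.00500)² = 2.5e-05
  u term: (1×0.0990)² = 0.00980
  r term: (2×0.0690)² = 0.0190
Total = 0.0986. Share from u = 0.00980/0.0986 = 0.0994.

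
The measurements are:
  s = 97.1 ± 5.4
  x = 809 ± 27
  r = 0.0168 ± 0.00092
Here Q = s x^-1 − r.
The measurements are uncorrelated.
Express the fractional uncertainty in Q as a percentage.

7.59%

Let p = s·x^-1 = 0.120. δp/p = √((1·δs/s)² + (-1·δx/x)²) = √(0.00309 + 0.00111) = 0.0649, so δp = 0.00778.
Q = p − r: δQ = √(δp² + δr²) = √(6.06e-05 + 8.46e-07) = 0.00784
Q = 0.103, so δQ/Q = 0.00784/0.103 = 0.0759.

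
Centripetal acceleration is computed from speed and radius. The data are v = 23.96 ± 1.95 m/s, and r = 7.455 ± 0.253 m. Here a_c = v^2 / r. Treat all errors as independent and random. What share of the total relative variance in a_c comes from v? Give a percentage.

(δa_c/a_c)² = (2·δv/v)² + (-1·δr/r)²
  v term: (2×0.0814)² = 0.0265
  r term: (-1×0.0339)² = 0.00115
Total = 0.0276. Share from v = 0.0265/0.0276 = 0.958.

95.8%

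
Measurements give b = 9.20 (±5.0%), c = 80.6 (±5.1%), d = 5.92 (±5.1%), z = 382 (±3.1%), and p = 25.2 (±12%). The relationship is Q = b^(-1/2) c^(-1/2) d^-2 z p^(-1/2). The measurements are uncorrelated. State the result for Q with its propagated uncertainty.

Products/powers → add relative errors in quadrature, weighted by exponent:
  (−½·δb/b)² = (-0.5×0.0500)² = 0.000625;  (−½·δc/c)² = (-0.5×0.0510)² = 0.000650;  (-2·δd/d)² = (-2×0.0510)² = 0.0104;  (1·δz/z)² = (1×0.0310)² = 0.000961;  (−½·δp/p)² = (-0.5×0.120)² = 0.00360
δQ/Q = √(0.0162) = 0.127
Q = 0.0797, so δQ = 0.127 × 0.0797 = 0.0102.

0.0797 ± 0.0102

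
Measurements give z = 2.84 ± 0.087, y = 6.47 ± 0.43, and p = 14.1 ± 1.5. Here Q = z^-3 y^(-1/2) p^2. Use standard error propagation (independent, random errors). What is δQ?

0.799

Relative error in a monomial: (δQ/Q)² = Σ (nᵢ · δxᵢ/xᵢ)².
  (-3·δz/z)² = (-3×0.0306)² = 0.00845;  (−½·δy/y)² = (-0.5×0.0665)² = 0.00110;  (2·δp/p)² = (2×0.106)² = 0.0453
δQ/Q = √(0.0548) = 0.234
Q = 3.41, so δQ = 0.234 × 3.41 = 0.799.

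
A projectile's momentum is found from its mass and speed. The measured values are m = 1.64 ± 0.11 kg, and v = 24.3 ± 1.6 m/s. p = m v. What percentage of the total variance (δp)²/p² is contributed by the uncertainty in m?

(δp/p)² = (1·δm/m)² + (1·δv/v)²
  m term: (1×0.0671)² = 0.00450
  v term: (1×0.0658)² = 0.00434
Total = 0.00883. Share from m = 0.00450/0.00883 = 0.509.

50.9%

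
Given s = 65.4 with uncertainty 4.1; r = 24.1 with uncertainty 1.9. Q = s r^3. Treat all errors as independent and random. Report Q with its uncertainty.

(9.15 ± 2.24) × 10^5

Relative error in a monomial: (δQ/Q)² = Σ (nᵢ · δxᵢ/xᵢ)².
  (1·δs/s)² = (1×0.0627)² = 0.00393;  (3·δr/r)² = (3×0.0788)² = 0.0559
δQ/Q = √(0.0599) = 0.245
Q = 9.15e+05, so δQ = 0.245 × 9.15e+05 = 2.24e+05.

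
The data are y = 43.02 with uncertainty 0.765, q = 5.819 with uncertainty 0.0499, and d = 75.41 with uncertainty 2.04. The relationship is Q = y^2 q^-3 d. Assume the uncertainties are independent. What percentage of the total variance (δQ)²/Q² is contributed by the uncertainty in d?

(δQ/Q)² = (2·δy/y)² + (-3·δq/q)² + (1·δd/d)²
  y term: (2×0.0178)² = 0.00126
  q term: (-3×0.00858)² = 0.000662
  d term: (1×0.0271)² = 0.000732
Total = 0.00266. Share from d = 0.000732/0.00266 = 0.275.

27.5%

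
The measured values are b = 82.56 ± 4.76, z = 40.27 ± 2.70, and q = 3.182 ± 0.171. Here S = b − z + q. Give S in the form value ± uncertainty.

For a sum/difference, combine absolute errors in quadrature:
  (δb)² = 22.7;  (δz)² = 7.29;  (δq)² = 0.0292
δS = √(30.0) = 5.48
S = 45.47.

45.47 ± 5.48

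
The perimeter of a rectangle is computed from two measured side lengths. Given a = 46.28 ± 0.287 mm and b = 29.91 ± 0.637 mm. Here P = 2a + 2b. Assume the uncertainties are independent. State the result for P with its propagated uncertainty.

Absolute uncertainties add in quadrature for a linear combination:
  (2·δa)² = 0.329;  (2·δb)² = 1.62
δP = √(1.95) = 1.40 mm
P = 152.4 mm.

152.4 ± 1.40 mm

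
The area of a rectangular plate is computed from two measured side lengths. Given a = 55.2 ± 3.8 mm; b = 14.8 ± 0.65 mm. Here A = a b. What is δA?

66.7 mm^2

A is a product of powers, so relative uncertainties combine in quadrature:
  (1·δa/a)² = (1×0.0688)² = 0.00474;  (1·δb/b)² = (1×0.0439)² = 0.00193
δA/A = √(0.00667) = 0.0817
A = 817 mm^2, so δA = 0.0817 × 817 = 66.7 mm^2.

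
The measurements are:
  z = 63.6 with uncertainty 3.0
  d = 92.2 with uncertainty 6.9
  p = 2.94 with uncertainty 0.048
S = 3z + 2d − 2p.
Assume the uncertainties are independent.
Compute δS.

Absolute uncertainties add in quadrature for a linear combination:
  (3·δz)² = 81.0;  (2·δd)² = 190;  (2·δp)² = 0.00922
δS = √(271) = 16.5

16.5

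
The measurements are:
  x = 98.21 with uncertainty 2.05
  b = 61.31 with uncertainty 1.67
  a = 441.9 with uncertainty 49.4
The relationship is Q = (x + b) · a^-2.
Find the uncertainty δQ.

Let u = x + b = 159.5. δu = √(δx² + δb²) = √(4.20 + 2.79) = 2.64, so δu/u = 0.0166.
Q is then a monomial in u, a:
δQ/Q = √((δu/u)² + (-2·δa/a)²) = √(0.000275 + 0.0500) = 0.224
Q = 0.0008169, so δQ = 0.224 × 0.0008169 = 0.000183.

0.000183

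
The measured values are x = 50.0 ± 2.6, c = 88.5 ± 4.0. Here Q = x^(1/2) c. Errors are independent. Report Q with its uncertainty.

For a monomial Q ∝ x^(1/2), c, fractional errors add in quadrature:
  (½·δx/x)² = (0.5×0.0520)² = 0.000676;  (1·δc/c)² = (1×0.0452)² = 0.00204
δQ/Q = √(0.00272) = 0.0521
Q = 626, so δQ = 0.0521 × 626 = 32.6.

626 ± 32.6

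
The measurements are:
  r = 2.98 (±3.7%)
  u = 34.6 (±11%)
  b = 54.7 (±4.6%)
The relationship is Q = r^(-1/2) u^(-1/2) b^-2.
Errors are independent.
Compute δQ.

3.58e-06

For a monomial Q ∝ r^(-1/2), u^(-1/2), b^-2, fractional errors add in quadrature:
  (−½·δr/r)² = (-0.5×0.0370)² = 0.000342;  (−½·δu/u)² = (-0.5×0.110)² = 0.00302;  (-2·δb/b)² = (-2×0.0460)² = 0.00846
δQ/Q = √(0.0118) = 0.109
Q = 3.29e-05, so δQ = 0.109 × 3.29e-05 = 3.58e-06.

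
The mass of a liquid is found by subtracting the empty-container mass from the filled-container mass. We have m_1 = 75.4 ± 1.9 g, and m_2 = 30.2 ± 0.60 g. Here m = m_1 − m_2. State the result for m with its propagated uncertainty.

Sums and differences: (δm)² = Σ (cᵢ δxᵢ)².
  (δm_1)² = 3.61;  (δm_2)² = 0.360
δm = √(3.97) = 1.99 g
m = 45.2 g.

45.2 ± 1.99 g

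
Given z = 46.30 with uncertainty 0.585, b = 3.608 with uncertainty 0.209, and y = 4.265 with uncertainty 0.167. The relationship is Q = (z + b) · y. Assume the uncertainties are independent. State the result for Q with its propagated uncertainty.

212.9 ± 8.75

Let u = z + b = 49.91. δu = √(δz² + δb²) = √(0.342 + 0.0437) = 0.621, so δu/u = 0.0124.
Q is then a monomial in u, y:
δQ/Q = √((δu/u)² + (1·δy/y)²) = √(0.000155 + 0.00153) = 0.0411
Q = 212.9, so δQ = 0.0411 × 212.9 = 8.75.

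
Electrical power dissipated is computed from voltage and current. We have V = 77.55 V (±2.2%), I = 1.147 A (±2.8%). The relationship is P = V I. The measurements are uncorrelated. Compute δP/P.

Each factor contributes (exponent × relative error)² to (δP/P)²:
  (1·δV/V)² = (1×0.0220)² = 0.000484;  (1·δI/I)² = (1×0.0280)² = 0.000784
δP/P = √(0.00127) = 0.0356

0.0356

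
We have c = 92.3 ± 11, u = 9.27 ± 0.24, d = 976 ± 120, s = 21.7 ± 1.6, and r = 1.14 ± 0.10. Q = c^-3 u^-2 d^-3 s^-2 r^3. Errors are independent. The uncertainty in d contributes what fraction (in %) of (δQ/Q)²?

(δQ/Q)² = (-3·δc/c)² + (-2·δu/u)² + (-3·δd/d)² + (-2·δs/s)² + (3·δr/r)²
  c term: (-3×0.119)² = 0.128
  u term: (-2×0.0259)² = 0.00268
  d term: (-3×0.123)² = 0.136
  s term: (-2×0.0737)² = 0.0217
  r term: (3×0.0877)² = 0.0693
Total = 0.358. Share from d = 0.136/0.358 = 0.381.

38.1%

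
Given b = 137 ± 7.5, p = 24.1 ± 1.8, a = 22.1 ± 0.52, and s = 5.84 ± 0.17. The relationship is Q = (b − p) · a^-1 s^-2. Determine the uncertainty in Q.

0.0139

Let u = b − p = 113. δu = √(δb² + δp²) = √(56.2 + 3.24) = 7.71, so δu/u = 0.0683.
Q is then a monomial in u, a, s:
δQ/Q = √((δu/u)² + (-1·δa/a)² + (-2·δs/s)²) = √(0.00467 + 0.000554 + 0.00339) = 0.0928
Q = 0.150, so δQ = 0.0928 × 0.150 = 0.0139.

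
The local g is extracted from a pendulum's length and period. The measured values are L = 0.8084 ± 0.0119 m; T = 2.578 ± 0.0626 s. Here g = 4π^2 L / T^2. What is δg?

0.244 m/s^2

For a monomial g ∝ L, T^-2, fractional errors add in quadrature:
  (1·δL/L)² = (1×0.0147)² = 0.000217;  (-2·δT/T)² = (-2×0.0243)² = 0.00236
δg/g = √(0.00258) = 0.0507
g = 4.802 m/s^2, so δg = 0.0507 × 4.802 = 0.244 m/s^2.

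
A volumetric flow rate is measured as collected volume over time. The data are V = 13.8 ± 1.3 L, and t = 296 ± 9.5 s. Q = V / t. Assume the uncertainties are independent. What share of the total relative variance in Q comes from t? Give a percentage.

10.4%

(δQ/Q)² = (1·δV/V)² + (-1·δt/t)²
  V term: (1×0.0942)² = 0.00887
  t term: (-1×0.0321)² = 0.00103
Total = 0.00990. Share from t = 0.00103/0.00990 = 0.104.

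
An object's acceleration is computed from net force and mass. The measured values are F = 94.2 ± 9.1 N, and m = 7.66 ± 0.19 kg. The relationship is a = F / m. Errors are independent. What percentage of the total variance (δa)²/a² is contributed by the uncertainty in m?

(δa/a)² = (1·δF/F)² + (-1·δm/m)²
  F term: (1×0.0966)² = 0.00933
  m term: (-1×0.0248)² = 0.000615
Total = 0.00995. Share from m = 0.000615/0.00995 = 0.0619.

6.19%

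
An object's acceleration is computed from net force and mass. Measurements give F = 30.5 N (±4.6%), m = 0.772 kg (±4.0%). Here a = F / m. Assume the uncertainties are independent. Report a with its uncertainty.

Since a is a product/quotient, work with relative uncertainties:
  (1·δF/F)² = (1×0.0460)² = 0.00212;  (-1·δm/m)² = (-1×0.0400)² = 0.00160
δa/a = √(0.00372) = 0.0610
a = 39.5 m/s^2, so δa = 0.0610 × 39.5 = 2.41 m/s^2.

39.5 ± 2.41 m/s^2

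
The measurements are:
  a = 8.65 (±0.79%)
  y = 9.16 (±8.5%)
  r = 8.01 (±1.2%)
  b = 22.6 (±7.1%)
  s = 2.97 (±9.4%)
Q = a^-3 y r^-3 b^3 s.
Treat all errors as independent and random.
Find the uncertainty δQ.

For a monomial Q ∝ a^-3, y, r^-3, b^3, s, fractional errors add in quadrature:
  (-3·δa/a)² = (-3×0.00790)² = 0.000562;  (1·δy/y)² = (1×0.0850)² = 0.00723;  (-3·δr/r)² = (-3×0.0120)² = 0.00130;  (3·δb/b)² = (3×0.0710)² = 0.0454;  (1·δs/s)² = (1×0.0940)² = 0.00884
δQ/Q = √(0.0633) = 0.252
Q = 0.944, so δQ = 0.252 × 0.944 = 0.238.

0.238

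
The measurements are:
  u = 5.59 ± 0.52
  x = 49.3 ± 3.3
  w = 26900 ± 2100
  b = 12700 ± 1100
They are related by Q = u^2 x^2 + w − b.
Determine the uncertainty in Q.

17600

Let p = u^2·x^2 = 75900. δp/p = √((2·δu/u)² + (2·δx/x)²) = √(0.0346 + 0.0179) = 0.229, so δp = 17400.
Q = p + w − b: δQ = √(δp² + δw² + δb²) = √(3.03e+08 + 4.41e+06 + 1.21e+06) = 17600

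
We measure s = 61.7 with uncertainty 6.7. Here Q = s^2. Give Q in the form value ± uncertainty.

For a monomial Q ∝ s^2, fractional errors add in quadrature:
  (2·δs/s)² = (2×0.109)² = 0.0472
δQ/Q = √(0.0472) = 0.217
Q = 3810, so δQ = 0.217 × 3810 = 827.

3810 ± 827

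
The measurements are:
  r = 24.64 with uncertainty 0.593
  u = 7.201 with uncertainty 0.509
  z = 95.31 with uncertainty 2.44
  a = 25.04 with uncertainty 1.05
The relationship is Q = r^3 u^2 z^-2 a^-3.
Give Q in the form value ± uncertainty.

0.005439 ± 0.00114

Q is a product of powers, so relative uncertainties combine in quadrature:
  (3·δr/r)² = (3×0.0241)² = 0.00521;  (2·δu/u)² = (2×0.0707)² = 0.0200;  (-2·δz/z)² = (-2×0.0256)² = 0.00262;  (-3·δa/a)² = (-3×0.0419)² = 0.0158
δQ/Q = √(0.0436) = 0.209
Q = 0.005439, so δQ = 0.209 × 0.005439 = 0.00114.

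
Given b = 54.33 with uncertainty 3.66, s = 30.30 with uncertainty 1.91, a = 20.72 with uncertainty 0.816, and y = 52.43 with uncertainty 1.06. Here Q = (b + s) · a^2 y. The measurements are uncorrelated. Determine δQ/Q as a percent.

Let u = b + s = 84.63. δu = √(δb² + δs²) = √(13.4 + 3.65) = 4.13, so δu/u = 0.0488.
Q is then a monomial in u, a, y:
δQ/Q = √((δu/u)² + (2·δa/a)² + (1·δy/y)²) = √(0.00238 + 0.00620 + 0.000409) = 0.0948

9.48%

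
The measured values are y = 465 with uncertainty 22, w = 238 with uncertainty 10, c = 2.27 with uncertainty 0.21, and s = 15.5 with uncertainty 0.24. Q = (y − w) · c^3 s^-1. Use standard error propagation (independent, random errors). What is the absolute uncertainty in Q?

Let u = y − w = 227. δu = √(δy² + δw²) = √(484 + 100) = 24.2, so δu/u = 0.106.
Q is then a monomial in u, c, s:
δQ/Q = √((δu/u)² + (3·δc/c)² + (-1·δs/s)²) = √(0.0113 + 0.0770 + 0.000240) = 0.298
Q = 171, so δQ = 0.298 × 171 = 51.0.

51.0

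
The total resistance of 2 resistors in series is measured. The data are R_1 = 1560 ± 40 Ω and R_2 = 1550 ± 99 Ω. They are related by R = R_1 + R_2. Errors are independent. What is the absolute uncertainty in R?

107 Ω

For a sum/difference, combine absolute errors in quadrature:
  (δR_1)² = 1600;  (δR_2)² = 9800
δR = √(11400) = 107 Ω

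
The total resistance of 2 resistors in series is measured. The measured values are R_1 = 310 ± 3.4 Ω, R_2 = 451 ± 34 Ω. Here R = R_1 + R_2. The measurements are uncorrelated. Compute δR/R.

0.0449

For a sum/difference, combine absolute errors in quadrature:
  (δR_1)² = 11.6;  (δR_2)² = 1160
δR = √(1170) = 34.2 Ω
R = 761 Ω, so δR/R = 34.2/761 = 0.0449.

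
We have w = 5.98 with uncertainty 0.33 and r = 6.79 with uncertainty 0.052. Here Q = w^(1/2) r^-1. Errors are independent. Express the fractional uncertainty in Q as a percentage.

Products/powers → add relative errors in quadrature, weighted by exponent:
  (½·δw/w)² = (0.5×0.0552)² = 0.000761;  (-1·δr/r)² = (-1×0.00766)² = 5.86e-05
δQ/Q = √(0.000820) = 0.0286

2.86%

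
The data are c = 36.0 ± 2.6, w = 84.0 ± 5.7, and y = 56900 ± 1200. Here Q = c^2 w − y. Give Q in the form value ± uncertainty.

Let p = c^2·w = 1.09e+05. δp/p = √((2·δc/c)² + (1·δw/w)²) = √(0.0209 + 0.00460) = 0.160, so δp = 17400.
Q = p − y: δQ = √(δp² + δy²) = √(3.02e+08 + 1.44e+06) = 17400
Q = 52000.

52000 ± 17400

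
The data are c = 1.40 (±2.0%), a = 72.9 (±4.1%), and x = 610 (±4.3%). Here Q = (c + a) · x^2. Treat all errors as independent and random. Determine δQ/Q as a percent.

9.49%

Let u = c + a = 74.3. δu = √(δc² + δa²) = √(0.000784 + 8.93) = 2.99, so δu/u = 0.0402.
Q is then a monomial in u, x:
δQ/Q = √((δu/u)² + (2·δx/x)²) = √(0.00162 + 0.00740) = 0.0949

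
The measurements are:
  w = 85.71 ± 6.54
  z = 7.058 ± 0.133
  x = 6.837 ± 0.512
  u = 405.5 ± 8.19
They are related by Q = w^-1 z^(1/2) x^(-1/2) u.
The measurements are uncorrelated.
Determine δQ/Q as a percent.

8.79%

Each factor contributes (exponent × relative error)² to (δQ/Q)²:
  (-1·δw/w)² = (-1×0.0763)² = 0.00582;  (½·δz/z)² = (0.5×0.0188)² = 8.88e-05;  (−½·δx/x)² = (-0.5×0.0749)² = 0.00140;  (1·δu/u)² = (1×0.0202)² = 0.000408
δQ/Q = √(0.00772) = 0.0879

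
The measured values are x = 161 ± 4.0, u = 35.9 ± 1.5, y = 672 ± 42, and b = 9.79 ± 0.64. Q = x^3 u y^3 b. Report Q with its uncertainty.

For a monomial Q ∝ x^3, u, y^3, b, fractional errors add in quadrature:
  (3·δx/x)² = (3×0.0248)² = 0.00556;  (1·δu/u)² = (1×0.0418)² = 0.00175;  (3·δy/y)² = (3×0.0625)² = 0.0352;  (1·δb/b)² = (1×0.0654)² = 0.00427
δQ/Q = √(0.0467) = 0.216
Q = 4.45e+17, so δQ = 0.216 × 4.45e+17 = 9.62e+16.

(4.45 ± 0.962) × 10^17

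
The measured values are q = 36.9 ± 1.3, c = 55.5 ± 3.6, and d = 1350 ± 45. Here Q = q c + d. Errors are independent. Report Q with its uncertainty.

3400 ± 158

Let p = q·c = 2050. δp/p = √((1·δq/q)² + (1·δc/c)²) = √(0.00124 + 0.00421) = 0.0738, so δp = 151.
Q = p + d: δQ = √(δp² + δd²) = √(22900 + 2020) = 158
Q = 3400.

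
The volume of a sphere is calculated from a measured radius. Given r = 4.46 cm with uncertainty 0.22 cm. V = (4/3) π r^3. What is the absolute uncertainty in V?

55.0 cm^3

V ∝ r^3, so δV/V = |3| · δr/r = 3 × 0.0493 = 0.148.
V = 372 cm^3, so δV = 0.148 × 372 = 55.0 cm^3.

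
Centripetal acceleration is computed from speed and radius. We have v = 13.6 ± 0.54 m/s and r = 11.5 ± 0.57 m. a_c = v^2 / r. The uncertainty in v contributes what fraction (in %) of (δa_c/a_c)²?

72.0%

(δa_c/a_c)² = (2·δv/v)² + (-1·δr/r)²
  v term: (2×0.0397)² = 0.00631
  r term: (-1×0.0496)² = 0.00246
Total = 0.00876. Share from v = 0.00631/0.00876 = 0.720.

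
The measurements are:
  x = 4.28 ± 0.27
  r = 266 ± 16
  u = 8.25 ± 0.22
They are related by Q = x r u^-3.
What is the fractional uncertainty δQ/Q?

Products/powers → add relative errors in quadrature, weighted by exponent:
  (1·δx/x)² = (1×0.0631)² = 0.00398;  (1·δr/r)² = (1×0.0602)² = 0.00362;  (-3·δu/u)² = (-3×0.0267)² = 0.00640
δQ/Q = √(0.0140) = 0.118

0.118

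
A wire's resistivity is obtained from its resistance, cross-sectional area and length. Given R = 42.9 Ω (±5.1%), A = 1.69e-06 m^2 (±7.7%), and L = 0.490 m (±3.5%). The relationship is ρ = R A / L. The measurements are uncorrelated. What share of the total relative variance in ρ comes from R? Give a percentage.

26.7%

(δρ/ρ)² = (1·δR/R)² + (1·δA/A)² + (-1·δL/L)²
  R term: (1×0.0510)² = 0.00260
  A term: (1×0.0770)² = 0.00593
  L term: (-1×0.0350)² = 0.00123
Total = 0.00976. Share from R = 0.00260/0.00976 = 0.267.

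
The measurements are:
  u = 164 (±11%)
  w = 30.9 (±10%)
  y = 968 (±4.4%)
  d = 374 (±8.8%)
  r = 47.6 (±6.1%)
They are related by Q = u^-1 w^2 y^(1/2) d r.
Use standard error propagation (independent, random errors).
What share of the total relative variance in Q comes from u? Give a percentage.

(δQ/Q)² = (-1·δu/u)² + (2·δw/w)² + (½·δy/y)² + (1·δd/d)² + (1·δr/r)²
  u term: (-1×0.110)² = 0.0121
  w term: (2×0.100)² = 0.0400
  y term: (0.5×0.0440)² = 0.000484
  d term: (1×0.0880)² = 0.00774
  r term: (1×0.0610)² = 0.00372
Total = 0.0640. Share from u = 0.0121/0.0640 = 0.189.

18.9%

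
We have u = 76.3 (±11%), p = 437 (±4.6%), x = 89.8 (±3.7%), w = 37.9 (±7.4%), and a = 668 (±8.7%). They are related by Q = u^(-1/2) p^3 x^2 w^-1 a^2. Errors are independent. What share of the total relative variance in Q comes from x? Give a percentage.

(δQ/Q)² = (−½·δu/u)² + (3·δp/p)² + (2·δx/x)² + (-1·δw/w)² + (2·δa/a)²
  u term: (-0.5×0.110)² = 0.00302
  p term: (3×0.0460)² = 0.0190
  x term: (2×0.0370)² = 0.00548
  w term: (-1×0.0740)² = 0.00548
  a term: (2×0.0870)² = 0.0303
Total = 0.0633. Share from x = 0.00548/0.0633 = 0.0865.

8.65%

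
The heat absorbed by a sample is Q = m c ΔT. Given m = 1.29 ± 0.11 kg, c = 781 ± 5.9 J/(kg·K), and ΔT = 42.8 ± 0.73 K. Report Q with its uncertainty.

Q is a product of powers, so relative uncertainties combine in quadrature:
  (1·δm/m)² = (1×0.0853)² = 0.00727;  (1·δc/c)² = (1×0.00755)² = 5.71e-05;  (1·δΔT/ΔT)² = (1×0.0171)² = 0.000291
δQ/Q = √(0.00762) = 0.0873
Q = 43100 J, so δQ = 0.0873 × 43100 = 3760 J.

43100 ± 3760 J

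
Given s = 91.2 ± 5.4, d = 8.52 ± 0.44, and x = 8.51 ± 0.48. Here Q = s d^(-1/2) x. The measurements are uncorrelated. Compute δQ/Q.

0.0858

Each factor contributes (exponent × relative error)² to (δQ/Q)²:
  (1·δs/s)² = (1×0.0592)² = 0.00351;  (−½·δd/d)² = (-0.5×0.0516)² = 0.000667;  (1·δx/x)² = (1×0.0564)² = 0.00318
δQ/Q = √(0.00735) = 0.0858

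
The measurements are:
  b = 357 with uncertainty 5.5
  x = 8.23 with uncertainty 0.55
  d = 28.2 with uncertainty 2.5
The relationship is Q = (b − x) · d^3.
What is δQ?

2.08e+06

Let u = b − x = 349. δu = √(δb² + δx²) = √(30.2 + 0.303) = 5.53, so δu/u = 0.0158.
Q is then a monomial in u, d:
δQ/Q = √((δu/u)² + (3·δd/d)²) = √(0.000251 + 0.0707) = 0.266
Q = 7.82e+06, so δQ = 0.266 × 7.82e+06 = 2.08e+06.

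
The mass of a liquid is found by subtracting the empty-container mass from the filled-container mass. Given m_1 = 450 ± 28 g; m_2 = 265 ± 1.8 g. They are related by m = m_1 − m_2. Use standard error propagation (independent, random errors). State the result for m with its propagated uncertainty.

185 ± 28.1 g

For a sum/difference, combine absolute errors in quadrature:
  (δm_1)² = 784;  (δm_2)² = 3.24
δm = √(787) = 28.1 g
m = 185 g.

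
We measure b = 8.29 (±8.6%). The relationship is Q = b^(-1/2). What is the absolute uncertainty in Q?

Since Q is a product/quotient, work with relative uncertainties:
  (−½·δb/b)² = (-0.5×0.0860)² = 0.00185
δQ/Q = √(0.00185) = 0.0430
Q = 0.347, so δQ = 0.0430 × 0.347 = 0.0149.

0.0149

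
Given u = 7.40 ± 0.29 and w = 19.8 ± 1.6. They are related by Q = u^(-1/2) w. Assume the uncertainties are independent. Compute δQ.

0.605

Since Q is a product/quotient, work with relative uncertainties:
  (−½·δu/u)² = (-0.5×0.0392)² = 0.000384;  (1·δw/w)² = (1×0.0808)² = 0.00653
δQ/Q = √(0.00691) = 0.0831
Q = 7.28, so δQ = 0.0831 × 7.28 = 0.605.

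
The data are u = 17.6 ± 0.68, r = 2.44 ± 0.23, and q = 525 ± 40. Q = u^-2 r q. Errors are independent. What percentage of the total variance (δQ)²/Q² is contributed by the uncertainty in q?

(δQ/Q)² = (-2·δu/u)² + (1·δr/r)² + (1·δq/q)²
  u term: (-2×0.0386)² = 0.00597
  r term: (1×0.0943)² = 0.00889
  q term: (1×0.0762)² = 0.00580
Total = 0.0207. Share from q = 0.00580/0.0207 = 0.281.

28.1%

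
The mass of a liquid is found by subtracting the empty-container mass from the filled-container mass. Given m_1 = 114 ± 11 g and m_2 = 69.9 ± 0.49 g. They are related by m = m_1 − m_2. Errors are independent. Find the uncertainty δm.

Sums and differences: (δm)² = Σ (cᵢ δxᵢ)².
  (δm_1)² = 121;  (δm_2)² = 0.240
δm = √(121) = 11.0 g

11.0 g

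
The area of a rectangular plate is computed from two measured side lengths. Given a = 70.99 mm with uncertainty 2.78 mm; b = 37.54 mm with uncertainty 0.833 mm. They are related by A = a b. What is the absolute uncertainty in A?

120 mm^2

Since A is a product/quotient, work with relative uncertainties:
  (1·δa/a)² = (1×0.0392)² = 0.00153;  (1·δb/b)² = (1×0.0222)² = 0.000492
δA/A = √(0.00203) = 0.0450
A = 2665 mm^2, so δA = 0.0450 × 2665 = 120 mm^2.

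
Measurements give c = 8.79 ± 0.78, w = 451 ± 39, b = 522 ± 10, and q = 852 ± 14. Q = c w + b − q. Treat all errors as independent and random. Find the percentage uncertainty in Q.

Let p = c·w = 3960. δp/p = √((1·δc/c)² + (1·δw/w)²) = √(0.00787 + 0.00748) = 0.124, so δp = 491.
Q = p + b − q: δQ = √(δp² + δb² + δq²) = √(2.41e+05 + 100 + 196) = 491
Q = 3630, so δQ/Q = 491/3630 = 0.135.

13.5%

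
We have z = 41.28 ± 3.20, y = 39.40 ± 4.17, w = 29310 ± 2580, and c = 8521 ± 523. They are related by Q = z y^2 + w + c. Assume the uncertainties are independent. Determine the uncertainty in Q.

14700

Let p = z·y^2 = 64080. δp/p = √((1·δz/z)² + (2·δy/y)²) = √(0.00601 + 0.0448) = 0.225, so δp = 14400.
Q = p + w + c: δQ = √(δp² + δw² + δc²) = √(2.09e+08 + 6.66e+06 + 2.74e+05) = 14700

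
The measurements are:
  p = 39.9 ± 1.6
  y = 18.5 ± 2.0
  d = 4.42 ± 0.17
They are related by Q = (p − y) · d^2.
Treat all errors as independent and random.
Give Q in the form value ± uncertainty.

418 ± 59.5

Let u = p − y = 21.4. δu = √(δp² + δy²) = √(2.56 + 4.00) = 2.56, so δu/u = 0.120.
Q is then a monomial in u, d:
δQ/Q = √((δu/u)² + (2·δd/d)²) = √(0.0143 + 0.00592) = 0.142
Q = 418, so δQ = 0.142 × 418 = 59.5.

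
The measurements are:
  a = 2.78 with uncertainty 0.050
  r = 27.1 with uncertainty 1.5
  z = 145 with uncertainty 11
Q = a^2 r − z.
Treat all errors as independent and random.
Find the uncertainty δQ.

17.7

Let p = a^2·r = 209. δp/p = √((2·δa/a)² + (1·δr/r)²) = √(0.00129 + 0.00306) = 0.0660, so δp = 13.8.
Q = p − z: δQ = √(δp² + δz²) = √(191 + 121) = 17.7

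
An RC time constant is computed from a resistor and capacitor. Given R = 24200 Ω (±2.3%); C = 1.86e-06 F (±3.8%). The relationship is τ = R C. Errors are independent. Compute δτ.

0.00200 s

Since τ is a product/quotient, work with relative uncertainties:
  (1·δR/R)² = (1×0.0230)² = 0.000529;  (1·δC/C)² = (1×0.0380)² = 0.00144
δτ/τ = √(0.00197) = 0.0444
τ = 0.0450 s, so δτ = 0.0444 × 0.0450 = 0.00200 s.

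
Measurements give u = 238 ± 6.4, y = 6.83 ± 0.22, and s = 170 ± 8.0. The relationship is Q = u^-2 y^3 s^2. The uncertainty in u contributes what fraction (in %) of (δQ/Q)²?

(δQ/Q)² = (-2·δu/u)² + (3·δy/y)² + (2·δs/s)²
  u term: (-2×0.0269)² = 0.00289
  y term: (3×0.0322)² = 0.00934
  s term: (2×0.0471)² = 0.00886
Total = 0.0211. Share from u = 0.00289/0.0211 = 0.137.

13.7%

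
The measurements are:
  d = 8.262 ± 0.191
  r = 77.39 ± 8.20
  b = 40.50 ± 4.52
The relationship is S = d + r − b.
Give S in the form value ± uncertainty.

Each term contributes (cᵢ δxᵢ)² to (δS)²:
  (δd)² = 0.0365;  (δr)² = 67.2;  (δb)² = 20.4
δS = √(87.7) = 9.37
S = 45.15.

45.15 ± 9.37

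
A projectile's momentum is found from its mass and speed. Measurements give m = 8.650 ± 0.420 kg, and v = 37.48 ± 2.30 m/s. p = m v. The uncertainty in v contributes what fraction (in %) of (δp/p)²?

(δp/p)² = (1·δm/m)² + (1·δv/v)²
  m term: (1×0.0486)² = 0.00236
  v term: (1×0.0614)² = 0.00377
Total = 0.00612. Share from v = 0.00377/0.00612 = 0.615.

61.5%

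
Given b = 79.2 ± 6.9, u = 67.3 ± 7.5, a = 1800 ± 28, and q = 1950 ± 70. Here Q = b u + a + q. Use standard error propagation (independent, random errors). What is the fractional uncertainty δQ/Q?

0.0834

Let p = b·u = 5330. δp/p = √((1·δb/b)² + (1·δu/u)²) = √(0.00759 + 0.0124) = 0.141, so δp = 754.
Q = p + a + q: δQ = √(δp² + δa² + δq²) = √(5.68e+05 + 784 + 4900) = 758
Q = 9080, so δQ/Q = 758/9080 = 0.0834.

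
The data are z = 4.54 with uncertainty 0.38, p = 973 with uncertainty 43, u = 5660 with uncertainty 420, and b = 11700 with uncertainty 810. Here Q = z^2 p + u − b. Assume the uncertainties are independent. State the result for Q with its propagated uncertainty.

Let w = z^2·p = 20100. δw/w = √((2·δz/z)² + (1·δp/p)²) = √(0.0280 + 0.00195) = 0.173, so δw = 3470.
Q = w + u − b: δQ = √(δw² + δu² + δb²) = √(1.21e+07 + 1.76e+05 + 6.56e+05) = 3590
Q = 14000.

14000 ± 3590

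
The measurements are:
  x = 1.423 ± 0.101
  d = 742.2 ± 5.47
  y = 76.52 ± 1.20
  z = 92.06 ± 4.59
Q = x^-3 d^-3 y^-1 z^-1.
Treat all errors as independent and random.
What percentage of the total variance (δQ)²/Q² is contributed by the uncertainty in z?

(δQ/Q)² = (-3·δx/x)² + (-3·δd/d)² + (-1·δy/y)² + (-1·δz/z)²
  x term: (-3×0.0710)² = 0.0453
  d term: (-3×0.00737)² = 0.000489
  y term: (-1×0.0157)² = 0.000246
  z term: (-1×0.0499)² = 0.00249
Total = 0.0486. Share from z = 0.00249/0.0486 = 0.0512.

5.12%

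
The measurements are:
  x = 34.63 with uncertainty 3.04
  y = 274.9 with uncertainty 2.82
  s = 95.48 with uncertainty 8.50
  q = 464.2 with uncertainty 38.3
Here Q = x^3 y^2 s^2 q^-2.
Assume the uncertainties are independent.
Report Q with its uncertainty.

Relative error in a monomial: (δQ/Q)² = Σ (nᵢ · δxᵢ/xᵢ)².
  (3·δx/x)² = (3×0.0878)² = 0.0694;  (2·δy/y)² = (2×0.0103)² = 0.000421;  (2·δs/s)² = (2×0.0890)² = 0.0317;  (-2·δq/q)² = (-2×0.0825)² = 0.0272
δQ/Q = √(0.129) = 0.359
Q = 1.328e+08, so δQ = 0.359 × 1.328e+08 = 4.76e+07.

(1.328 ± 0.476) × 10^8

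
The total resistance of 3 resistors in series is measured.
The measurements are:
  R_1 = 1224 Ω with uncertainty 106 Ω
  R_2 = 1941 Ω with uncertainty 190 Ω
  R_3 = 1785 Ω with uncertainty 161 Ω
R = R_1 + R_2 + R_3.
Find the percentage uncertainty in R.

5.47%

For a sum/difference, combine absolute errors in quadrature:
  (δR_1)² = 11200;  (δR_2)² = 36100;  (δR_3)² = 25900
δR = √(73300) = 271 Ω
R = 4950 Ω, so δR/R = 271/4950 = 0.0547.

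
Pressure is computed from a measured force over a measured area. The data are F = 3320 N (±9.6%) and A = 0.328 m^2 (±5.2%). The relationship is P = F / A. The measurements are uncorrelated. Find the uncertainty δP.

P is a product of powers, so relative uncertainties combine in quadrature:
  (1·δF/F)² = (1×0.0960)² = 0.00922;  (-1·δA/A)² = (-1×0.0520)² = 0.00270
δP/P = √(0.0119) = 0.109
P = 10100 Pa, so δP = 0.109 × 10100 = 1110 Pa.

1110 Pa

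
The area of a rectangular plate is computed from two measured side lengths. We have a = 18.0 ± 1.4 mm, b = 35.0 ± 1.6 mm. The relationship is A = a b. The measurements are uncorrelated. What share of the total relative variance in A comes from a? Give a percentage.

74.3%

(δA/A)² = (1·δa/a)² + (1·δb/b)²
  a term: (1×0.0778)² = 0.00605
  b term: (1×0.0457)² = 0.00209
Total = 0.00814. Share from a = 0.00605/0.00814 = 0.743.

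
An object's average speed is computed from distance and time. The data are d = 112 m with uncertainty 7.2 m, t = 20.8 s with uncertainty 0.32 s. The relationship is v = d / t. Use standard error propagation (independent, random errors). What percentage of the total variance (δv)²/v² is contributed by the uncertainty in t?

5.42%

(δv/v)² = (1·δd/d)² + (-1·δt/t)²
  d term: (1×0.0643)² = 0.00413
  t term: (-1×0.0154)² = 0.000237
Total = 0.00437. Share from t = 0.000237/0.00437 = 0.0542.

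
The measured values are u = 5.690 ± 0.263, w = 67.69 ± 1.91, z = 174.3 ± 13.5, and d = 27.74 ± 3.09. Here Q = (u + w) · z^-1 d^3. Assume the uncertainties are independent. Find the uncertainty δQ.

Let h = u + w = 73.38. δh = √(δu² + δw²) = √(0.0692 + 3.65) = 1.93, so δh/h = 0.0263.
Q is then a monomial in h, z, d:
δQ/Q = √((δh/h)² + (-1·δz/z)² + (3·δd/d)²) = √(0.000690 + 0.00600 + 0.112) = 0.344
Q = 8987, so δQ = 0.344 × 8987 = 3090.

3090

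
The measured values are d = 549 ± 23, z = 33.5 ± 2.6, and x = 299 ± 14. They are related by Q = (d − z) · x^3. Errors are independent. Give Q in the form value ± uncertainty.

Let u = d − z = 516. δu = √(δd² + δz²) = √(529 + 6.76) = 23.1, so δu/u = 0.0449.
Q is then a monomial in u, x:
δQ/Q = √((δu/u)² + (3·δx/x)²) = √(0.00202 + 0.0197) = 0.147
Q = 1.38e+10, so δQ = 0.147 × 1.38e+10 = 2.03e+09.

(1.38 ± 0.203) × 10^10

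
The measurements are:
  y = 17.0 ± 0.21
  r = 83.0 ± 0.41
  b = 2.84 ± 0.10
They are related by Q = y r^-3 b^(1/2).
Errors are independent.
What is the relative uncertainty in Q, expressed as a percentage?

2.61%

Products/powers → add relative errors in quadrature, weighted by exponent:
  (1·δy/y)² = (1×0.0124)² = 0.000153;  (-3·δr/r)² = (-3×0.00494)² = 0.000220;  (½·δb/b)² = (0.5×0.0352)² = 0.000310
δQ/Q = √(0.000682) = 0.0261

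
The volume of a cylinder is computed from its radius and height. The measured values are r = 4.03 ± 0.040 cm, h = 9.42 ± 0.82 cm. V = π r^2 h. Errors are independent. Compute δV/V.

Each factor contributes (exponent × relative error)² to (δV/V)²:
  (2·δr/r)² = (2×0.00993)² = 0.000394;  (1·δh/h)² = (1×0.0870)² = 0.00758
δV/V = √(0.00797) = 0.0893

0.0893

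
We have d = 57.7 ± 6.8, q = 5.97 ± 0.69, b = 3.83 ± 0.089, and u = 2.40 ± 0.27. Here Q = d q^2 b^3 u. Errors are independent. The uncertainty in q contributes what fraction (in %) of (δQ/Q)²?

63.0%

(δQ/Q)² = (1·δd/d)² + (2·δq/q)² + (3·δb/b)² + (1·δu/u)²
  d term: (1×0.118)² = 0.0139
  q term: (2×0.116)² = 0.0534
  b term: (3×0.0232)² = 0.00486
  u term: (1×0.113)² = 0.0127
Total = 0.0848. Share from q = 0.0534/0.0848 = 0.630.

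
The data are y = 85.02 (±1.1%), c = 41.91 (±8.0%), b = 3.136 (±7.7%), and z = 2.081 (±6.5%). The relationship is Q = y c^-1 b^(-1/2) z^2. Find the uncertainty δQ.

For a monomial Q ∝ y, c^-1, b^(-1/2), z^2, fractional errors add in quadrature:
  (1·δy/y)² = (1×0.0110)² = 0.000121;  (-1·δc/c)² = (-1×0.0800)² = 0.00640;  (−½·δb/b)² = (-0.5×0.0770)² = 0.00148;  (2·δz/z)² = (2×0.0650)² = 0.0169
δQ/Q = √(0.0249) = 0.158
Q = 4.961, so δQ = 0.158 × 4.961 = 0.783.

0.783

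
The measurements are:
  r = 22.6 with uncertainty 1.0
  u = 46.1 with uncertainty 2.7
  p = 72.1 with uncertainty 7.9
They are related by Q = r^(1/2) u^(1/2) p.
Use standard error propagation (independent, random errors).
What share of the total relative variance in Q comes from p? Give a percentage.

89.9%

(δQ/Q)² = (½·δr/r)² + (½·δu/u)² + (1·δp/p)²
  r term: (0.5×0.0442)² = 0.000489
  u term: (0.5×0.0586)² = 0.000858
  p term: (1×0.110)² = 0.0120
Total = 0.0134. Share from p = 0.0120/0.0134 = 0.899.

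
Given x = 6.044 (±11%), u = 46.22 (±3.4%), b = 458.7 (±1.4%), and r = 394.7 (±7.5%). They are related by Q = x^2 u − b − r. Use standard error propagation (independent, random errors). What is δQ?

377

Let p = x^2·u = 1688. δp/p = √((2·δx/x)² + (1·δu/u)²) = √(0.0484 + 0.00116) = 0.223, so δp = 376.
Q = p − b − r: δQ = √(δp² + δb² + δr²) = √(1.41e+05 + 41.2 + 876) = 377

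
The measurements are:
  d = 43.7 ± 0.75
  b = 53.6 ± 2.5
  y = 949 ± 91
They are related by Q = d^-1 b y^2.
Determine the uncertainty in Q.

2.19e+05

Relative error in a monomial: (δQ/Q)² = Σ (nᵢ · δxᵢ/xᵢ)².
  (-1·δd/d)² = (-1×0.0172)² = 0.000295;  (1·δb/b)² = (1×0.0466)² = 0.00218;  (2·δy/y)² = (2×0.0959)² = 0.0368
δQ/Q = √(0.0392) = 0.198
Q = 1.1e+06, so δQ = 0.198 × 1.1e+06 = 2.19e+05.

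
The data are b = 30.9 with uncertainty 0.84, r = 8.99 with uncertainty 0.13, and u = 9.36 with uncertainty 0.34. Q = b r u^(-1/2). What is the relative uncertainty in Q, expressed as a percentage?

3.57%

Each factor contributes (exponent × relative error)² to (δQ/Q)²:
  (1·δb/b)² = (1×0.0272)² = 0.000739;  (1·δr/r)² = (1×0.0145)² = 0.000209;  (−½·δu/u)² = (-0.5×0.0363)² = 0.000330
δQ/Q = √(0.00128) = 0.0357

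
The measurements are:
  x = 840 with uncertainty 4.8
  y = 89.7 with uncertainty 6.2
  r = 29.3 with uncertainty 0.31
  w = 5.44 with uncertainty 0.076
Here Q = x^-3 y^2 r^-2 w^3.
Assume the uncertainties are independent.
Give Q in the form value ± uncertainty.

(2.55 ± 0.374) × 10^-6

Relative error in a monomial: (δQ/Q)² = Σ (nᵢ · δxᵢ/xᵢ)².
  (-3·δx/x)² = (-3×0.00571)² = 0.000294;  (2·δy/y)² = (2×0.0691)² = 0.0191;  (-2·δr/r)² = (-2×0.0106)² = 0.000448;  (3·δw/w)² = (3×0.0140)² = 0.00176
δQ/Q = √(0.0216) = 0.147
Q = 2.55e-06, so δQ = 0.147 × 2.55e-06 = 3.74e-07.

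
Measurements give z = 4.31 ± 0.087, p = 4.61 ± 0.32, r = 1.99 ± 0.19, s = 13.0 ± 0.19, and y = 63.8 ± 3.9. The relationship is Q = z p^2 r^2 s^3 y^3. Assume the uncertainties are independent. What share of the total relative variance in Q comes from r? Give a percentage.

39.8%

(δQ/Q)² = (1·δz/z)² + (2·δp/p)² + (2·δr/r)² + (3·δs/s)² + (3·δy/y)²
  z term: (1×0.0202)² = 0.000407
  p term: (2×0.0694)² = 0.0193
  r term: (2×0.0955)² = 0.0365
  s term: (3×0.0146)² = 0.00192
  y term: (3×0.0611)² = 0.0336
Total = 0.0917. Share from r = 0.0365/0.0917 = 0.398.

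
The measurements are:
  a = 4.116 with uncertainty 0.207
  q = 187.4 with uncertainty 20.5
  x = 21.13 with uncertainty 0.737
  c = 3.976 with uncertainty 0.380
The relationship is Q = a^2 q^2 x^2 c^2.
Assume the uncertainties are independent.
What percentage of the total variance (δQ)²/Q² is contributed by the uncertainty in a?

(δQ/Q)² = (2·δa/a)² + (2·δq/q)² + (2·δx/x)² + (2·δc/c)²
  a term: (2×0.0503)² = 0.0101
  q term: (2×0.109)² = 0.0479
  x term: (2×0.0349)² = 0.00487
  c term: (2×0.0956)² = 0.0365
Total = 0.0994. Share from a = 0.0101/0.0994 = 0.102.

10.2%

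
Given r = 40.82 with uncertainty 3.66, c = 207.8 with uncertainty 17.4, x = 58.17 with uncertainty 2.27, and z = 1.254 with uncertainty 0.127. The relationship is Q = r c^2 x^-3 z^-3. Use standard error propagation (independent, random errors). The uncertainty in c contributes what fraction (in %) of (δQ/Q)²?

19.7%

(δQ/Q)² = (1·δr/r)² + (2·δc/c)² + (-3·δx/x)² + (-3·δz/z)²
  r term: (1×0.0897)² = 0.00804
  c term: (2×0.0837)² = 0.0280
  x term: (-3×0.0390)² = 0.0137
  z term: (-3×0.101)² = 0.0923
Total = 0.142. Share from c = 0.0280/0.142 = 0.197.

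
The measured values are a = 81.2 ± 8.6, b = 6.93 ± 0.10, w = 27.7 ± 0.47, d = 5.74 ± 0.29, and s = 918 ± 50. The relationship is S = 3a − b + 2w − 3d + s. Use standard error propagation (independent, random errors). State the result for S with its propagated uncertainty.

Each term contributes (cᵢ δxᵢ)² to (δS)²:
  (3·δa)² = 666;  (δb)² = 0.0100;  (2·δw)² = 0.884;  (3·δd)² = 0.757;  (δs)² = 2500
δS = √(3170) = 56.3
S = 1190.

1190 ± 56.3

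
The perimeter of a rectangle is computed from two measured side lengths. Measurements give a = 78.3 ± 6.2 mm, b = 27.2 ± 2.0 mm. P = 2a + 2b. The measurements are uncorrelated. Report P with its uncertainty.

P is a linear combination, so absolute uncertainties add in quadrature:
  (2·δa)² = 154;  (2·δb)² = 16.0
δP = √(170) = 13.0 mm
P = 211 mm.

211 ± 13.0 mm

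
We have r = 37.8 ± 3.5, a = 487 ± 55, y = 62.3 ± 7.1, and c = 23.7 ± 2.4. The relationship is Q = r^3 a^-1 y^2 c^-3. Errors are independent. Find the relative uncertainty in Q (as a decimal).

0.484

For a monomial Q ∝ r^3, a^-1, y^2, c^-3, fractional errors add in quadrature:
  (3·δr/r)² = (3×0.0926)² = 0.0772;  (-1·δa/a)² = (-1×0.113)² = 0.0128;  (2·δy/y)² = (2×0.114)² = 0.0520;  (-3·δc/c)² = (-3×0.101)² = 0.0923
δQ/Q = √(0.234) = 0.484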